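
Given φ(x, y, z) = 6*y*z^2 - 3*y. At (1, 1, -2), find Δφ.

12

∂²φ/∂x² = 0
∂²φ/∂y² = 0
∂²φ/∂z² = 12*y
∇²φ = 12*y
At (1, 1, -2): 12.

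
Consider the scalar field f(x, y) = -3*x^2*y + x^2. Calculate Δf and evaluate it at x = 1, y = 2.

∂²f/∂x² = 2*(-3*y + 1)
∂²f/∂y² = 0
∇²f = -6*y + 2
At (1, 2): -10.

-10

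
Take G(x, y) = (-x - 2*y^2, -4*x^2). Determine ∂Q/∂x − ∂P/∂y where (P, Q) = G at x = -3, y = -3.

12

∂G₂/∂x = -8*x
∂G₁/∂y = -4*y
Scalar curl = -8*x + 4*y
At (-3, -3): 12.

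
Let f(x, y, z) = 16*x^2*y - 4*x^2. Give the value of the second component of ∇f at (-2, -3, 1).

64

(∇f)_2 = ∂f/∂y = 16*x^2
At (-2, -3, 1): 64.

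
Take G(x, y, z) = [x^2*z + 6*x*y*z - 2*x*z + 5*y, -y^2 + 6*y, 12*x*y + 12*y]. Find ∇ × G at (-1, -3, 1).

(0, 57, 1)

(∇×G)₁ = ∂G₃/∂y − ∂G₂/∂z = 12*x + 12
(∇×G)₂ = ∂G₁/∂z − ∂G₃/∂x = x^2 + 6*x*y - 2*x - 12*y
(∇×G)₃ = ∂G₂/∂x − ∂G₁/∂y = -6*x*z - 5
∇×G = (12*x + 12, x^2 + 6*x*y - 2*x - 12*y, -6*x*z - 5)
At (-1, -3, 1): (0, 57, 1).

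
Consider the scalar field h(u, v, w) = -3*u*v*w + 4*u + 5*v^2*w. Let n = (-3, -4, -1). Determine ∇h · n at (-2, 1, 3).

∂h/∂u = -3*v*w + 4
∂h/∂v = -3*u*w + 10*v*w
∂h/∂w = -3*u*v + 5*v^2
∇h at (-2, 1, 3) = (-5, 48, 11)
∇h · n = (-5)(-3) + (48)(-4) + (11)(-1) = -188

-188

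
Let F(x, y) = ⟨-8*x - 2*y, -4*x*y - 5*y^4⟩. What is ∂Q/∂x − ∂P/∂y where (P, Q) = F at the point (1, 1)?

∂F₂/∂x = -4*y
∂F₁/∂y = -2
Scalar curl = -4*y + 2
At (1, 1): -2.

-2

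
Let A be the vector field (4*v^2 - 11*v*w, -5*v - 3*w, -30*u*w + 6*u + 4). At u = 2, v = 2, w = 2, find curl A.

(∇×A)₁ = ∂A₃/∂v − ∂A₂/∂w = 3
(∇×A)₂ = ∂A₁/∂w − ∂A₃/∂u = -11*v + 30*w - 6
(∇×A)₃ = ∂A₂/∂u − ∂A₁/∂v = -8*v + 11*w
∇×A = (3, -11*v + 30*w - 6, -8*v + 11*w)
At (2, 2, 2): (3, 32, 6).

(3, 32, 6)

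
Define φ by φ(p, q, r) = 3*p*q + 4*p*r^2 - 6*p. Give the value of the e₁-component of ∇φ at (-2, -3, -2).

(∇φ)_1 = ∂φ/∂p = 3*q + 4*r^2 - 6
At (-2, -3, -2): 1.

1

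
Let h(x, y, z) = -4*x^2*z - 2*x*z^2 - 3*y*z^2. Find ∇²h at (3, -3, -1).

∂²h/∂x² = -8*z
∂²h/∂y² = 0
∂²h/∂z² = -2*(2*x + 3*y)
∇²h = -4*x - 6*y - 8*z
At (3, -3, -1): 14.

14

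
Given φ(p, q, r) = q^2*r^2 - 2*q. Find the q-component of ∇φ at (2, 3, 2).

(∇φ)_2 = ∂φ/∂q = 2*q*r^2 - 2
At (2, 3, 2): 22.

22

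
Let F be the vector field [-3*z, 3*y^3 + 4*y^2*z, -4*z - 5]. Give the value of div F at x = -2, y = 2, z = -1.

∂F₁/∂x = 0
∂F₂/∂y = 9*y^2 + 8*y*z
∂F₃/∂z = -4
∇·F = 9*y^2 + 8*y*z - 4
At (-2, 2, -1): 16.

16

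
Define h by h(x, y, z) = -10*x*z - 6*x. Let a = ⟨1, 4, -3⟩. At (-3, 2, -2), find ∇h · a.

∂h/∂x = -10*z - 6
∂h/∂y = 0
∂h/∂z = -10*x
∇h at (-3, 2, -2) = (14, 0, 30)
∇h · a = (14)(1) + (0)(4) + (30)(-3) = -76

-76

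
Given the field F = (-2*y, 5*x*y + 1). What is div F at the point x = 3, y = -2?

15

∂F₁/∂x = 0
∂F₂/∂y = 5*x
∇·F = 5*x
At (3, -2): 15.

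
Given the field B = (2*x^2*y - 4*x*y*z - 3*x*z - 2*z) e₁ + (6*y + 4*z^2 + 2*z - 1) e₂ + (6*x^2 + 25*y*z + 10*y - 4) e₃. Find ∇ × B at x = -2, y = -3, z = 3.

(∇×B)₁ = ∂B₃/∂y − ∂B₂/∂z = 17*z + 8
(∇×B)₂ = ∂B₁/∂z − ∂B₃/∂x = -4*x*y - 15*x - 2
(∇×B)₃ = ∂B₂/∂x − ∂B₁/∂y = -2*x^2 + 4*x*z
∇×B = (17*z + 8, -4*x*y - 15*x - 2, -2*x^2 + 4*x*z)
At (-2, -3, 3): (59, 4, -32).

(59, 4, -32)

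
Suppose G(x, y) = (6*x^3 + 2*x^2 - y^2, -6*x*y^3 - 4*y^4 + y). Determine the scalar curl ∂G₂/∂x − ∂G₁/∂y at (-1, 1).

-4

∂G₂/∂x = -6*y^3
∂G₁/∂y = -2*y
Scalar curl = -6*y^3 + 2*y
At (-1, 1): -4.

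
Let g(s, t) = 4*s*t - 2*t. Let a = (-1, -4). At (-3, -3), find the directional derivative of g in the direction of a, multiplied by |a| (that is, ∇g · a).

68

∂g/∂s = 4*t
∂g/∂t = 4*s - 2
∇g at (-3, -3) = (-12, -14)
∇g · a = (-12)(-1) + (-14)(-4) = 68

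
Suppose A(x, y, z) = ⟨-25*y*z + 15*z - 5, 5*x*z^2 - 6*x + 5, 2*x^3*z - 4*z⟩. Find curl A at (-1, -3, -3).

(-30, 108, -36)

(∇×A)₁ = ∂A₃/∂y − ∂A₂/∂z = -10*x*z
(∇×A)₂ = ∂A₁/∂z − ∂A₃/∂x = -6*x^2*z - 25*y + 15
(∇×A)₃ = ∂A₂/∂x − ∂A₁/∂y = 5*z^2 + 25*z - 6
∇×A = (-10*x*z, -6*x^2*z - 25*y + 15, 5*z^2 + 25*z - 6)
At (-1, -3, -3): (-30, 108, -36).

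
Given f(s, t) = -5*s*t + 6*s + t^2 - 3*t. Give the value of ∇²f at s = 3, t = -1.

∂²f/∂s² = 0
∂²f/∂t² = 2
∇²f = 2
At (3, -1): 2.

2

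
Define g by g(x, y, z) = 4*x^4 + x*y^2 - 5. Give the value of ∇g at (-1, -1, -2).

(-15, 2, 0)

∂g/∂x = 16*x^3 + y^2
∂g/∂y = 2*x*y
∂g/∂z = 0
∇g = (16*x^3 + y^2, 2*x*y, 0)
At (-1, -1, -2): (-15, 2, 0).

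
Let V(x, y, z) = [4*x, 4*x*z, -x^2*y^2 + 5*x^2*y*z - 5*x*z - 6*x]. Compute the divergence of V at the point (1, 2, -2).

9

∂V₁/∂x = 4
∂V₂/∂y = 0
∂V₃/∂z = 5*x^2*y - 5*x
∇·V = 5*x^2*y - 5*x + 4
At (1, 2, -2): 9.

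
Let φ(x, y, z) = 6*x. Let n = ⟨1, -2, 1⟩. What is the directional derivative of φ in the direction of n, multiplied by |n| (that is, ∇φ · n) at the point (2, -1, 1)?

6

∂φ/∂x = 6
∂φ/∂y = 0
∂φ/∂z = 0
∇φ at (2, -1, 1) = (6, 0, 0)
∇φ · n = (6)(1) + (0)(-2) + (0)(1) = 6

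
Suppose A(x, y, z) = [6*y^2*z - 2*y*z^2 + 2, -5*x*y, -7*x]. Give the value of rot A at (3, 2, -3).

(∇×A)₁ = ∂A₃/∂y − ∂A₂/∂z = 0
(∇×A)₂ = ∂A₁/∂z − ∂A₃/∂x = 6*y^2 - 4*y*z + 7
(∇×A)₃ = ∂A₂/∂x − ∂A₁/∂y = -12*y*z - 5*y + 2*z^2
∇×A = (0, 6*y^2 - 4*y*z + 7, -12*y*z - 5*y + 2*z^2)
At (3, 2, -3): (0, 55, 80).

(0, 55, 80)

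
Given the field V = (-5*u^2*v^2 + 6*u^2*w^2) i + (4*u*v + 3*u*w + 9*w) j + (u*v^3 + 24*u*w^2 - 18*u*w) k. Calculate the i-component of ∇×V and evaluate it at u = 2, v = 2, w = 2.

9

(∇×V)_1 = ∂V₃/∂v − ∂V₂/∂w
= 3*u*v^2 − (3*u + 9)
= 3*u*v^2 - 3*u - 9
At (2, 2, 2): 9.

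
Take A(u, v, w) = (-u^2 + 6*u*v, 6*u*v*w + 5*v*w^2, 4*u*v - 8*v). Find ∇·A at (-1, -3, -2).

16

∂A₁/∂u = -2*u + 6*v
∂A₂/∂v = 6*u*w + 5*w^2
∂A₃/∂w = 0
∇·A = 6*u*w - 2*u + 6*v + 5*w^2
At (-1, -3, -2): 16.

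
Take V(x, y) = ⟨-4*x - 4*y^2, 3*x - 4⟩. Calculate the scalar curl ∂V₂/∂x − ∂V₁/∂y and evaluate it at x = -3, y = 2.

∂V₂/∂x = 3
∂V₁/∂y = -8*y
Scalar curl = 8*y + 3
At (-3, 2): 19.

19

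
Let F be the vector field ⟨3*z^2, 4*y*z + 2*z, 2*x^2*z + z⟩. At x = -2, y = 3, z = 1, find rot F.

(-14, 14, 0)

(∇×F)₁ = ∂F₃/∂y − ∂F₂/∂z = -4*y - 2
(∇×F)₂ = ∂F₁/∂z − ∂F₃/∂x = -4*x*z + 6*z
(∇×F)₃ = ∂F₂/∂x − ∂F₁/∂y = 0
∇×F = (-4*y - 2, -4*x*z + 6*z, 0)
At (-2, 3, 1): (-14, 14, 0).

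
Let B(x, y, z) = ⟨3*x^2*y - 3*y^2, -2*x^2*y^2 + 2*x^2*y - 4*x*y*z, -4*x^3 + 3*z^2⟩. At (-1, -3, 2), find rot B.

(∇×B)₁ = ∂B₃/∂y − ∂B₂/∂z = 4*x*y
(∇×B)₂ = ∂B₁/∂z − ∂B₃/∂x = 12*x^2
(∇×B)₃ = ∂B₂/∂x − ∂B₁/∂y = -3*x^2 - 4*x*y^2 + 4*x*y - 4*y*z + 6*y
∇×B = (4*x*y, 12*x^2, -3*x^2 - 4*x*y^2 + 4*x*y - 4*y*z + 6*y)
At (-1, -3, 2): (12, 12, 51).

(12, 12, 51)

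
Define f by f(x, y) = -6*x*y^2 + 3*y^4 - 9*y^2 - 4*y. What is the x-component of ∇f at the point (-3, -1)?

-6

(∇f)_1 = ∂f/∂x = -6*y^2
At (-3, -1): -6.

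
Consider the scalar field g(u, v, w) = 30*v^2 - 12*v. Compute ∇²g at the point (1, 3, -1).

60

∂²g/∂u² = 0
∂²g/∂v² = 60
∂²g/∂w² = 0
∇²g = 60
At (1, 3, -1): 60.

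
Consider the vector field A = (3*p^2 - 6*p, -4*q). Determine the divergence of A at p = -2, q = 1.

-22

∂A₁/∂p = 6*p - 6
∂A₂/∂q = -4
∇·A = 6*p - 10
At (-2, 1): -22.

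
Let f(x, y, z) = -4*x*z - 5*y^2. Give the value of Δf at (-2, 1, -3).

-10

∂²f/∂x² = 0
∂²f/∂y² = -10
∂²f/∂z² = 0
∇²f = -10
At (-2, 1, -3): -10.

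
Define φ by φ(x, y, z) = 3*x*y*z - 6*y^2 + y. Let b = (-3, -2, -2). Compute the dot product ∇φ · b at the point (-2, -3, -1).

-149

∂φ/∂x = 3*y*z
∂φ/∂y = 3*x*z - 12*y + 1
∂φ/∂z = 3*x*y
∇φ at (-2, -3, -1) = (9, 43, 18)
∇φ · b = (9)(-3) + (43)(-2) + (18)(-2) = -149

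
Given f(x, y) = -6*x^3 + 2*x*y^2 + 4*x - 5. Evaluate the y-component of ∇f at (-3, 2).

(∇f)_2 = ∂f/∂y = 4*x*y
At (-3, 2): -24.

-24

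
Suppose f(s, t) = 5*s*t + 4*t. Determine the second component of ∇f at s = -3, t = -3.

(∇f)_2 = ∂f/∂t = 5*s + 4
At (-3, -3): -11.

-11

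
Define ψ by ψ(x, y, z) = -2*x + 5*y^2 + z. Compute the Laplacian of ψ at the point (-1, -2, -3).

10

∂²ψ/∂x² = 0
∂²ψ/∂y² = 10
∂²ψ/∂z² = 0
∇²ψ = 10
At (-1, -2, -3): 10.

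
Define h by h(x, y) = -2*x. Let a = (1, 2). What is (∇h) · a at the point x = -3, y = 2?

-2

∂h/∂x = -2
∂h/∂y = 0
∇h at (-3, 2) = (-2, 0)
∇h · a = (-2)(1) + (0)(2) = -2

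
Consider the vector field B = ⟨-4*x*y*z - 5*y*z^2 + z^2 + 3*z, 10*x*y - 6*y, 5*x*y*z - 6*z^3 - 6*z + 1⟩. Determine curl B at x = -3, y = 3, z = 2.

(-30, -47, 26)

(∇×B)₁ = ∂B₃/∂y − ∂B₂/∂z = 5*x*z
(∇×B)₂ = ∂B₁/∂z − ∂B₃/∂x = -4*x*y - 15*y*z + 2*z + 3
(∇×B)₃ = ∂B₂/∂x − ∂B₁/∂y = 4*x*z + 10*y + 5*z^2
∇×B = (5*x*z, -4*x*y - 15*y*z + 2*z + 3, 4*x*z + 10*y + 5*z^2)
At (-3, 3, 2): (-30, -47, 26).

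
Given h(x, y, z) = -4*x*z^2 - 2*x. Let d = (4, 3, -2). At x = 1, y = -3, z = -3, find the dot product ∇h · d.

∂h/∂x = -4*z^2 - 2
∂h/∂y = 0
∂h/∂z = -8*x*z
∇h at (1, -3, -3) = (-38, 0, 24)
∇h · d = (-38)(4) + (0)(3) + (24)(-2) = -200

-200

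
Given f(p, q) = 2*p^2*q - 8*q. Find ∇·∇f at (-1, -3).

∂²f/∂p² = 4*q
∂²f/∂q² = 0
∇²f = 4*q
At (-1, -3): -12.

-12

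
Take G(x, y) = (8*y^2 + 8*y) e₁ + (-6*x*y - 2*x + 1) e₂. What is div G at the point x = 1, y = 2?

-6

∂G₁/∂x = 0
∂G₂/∂y = -6*x
∇·G = -6*x
At (1, 2): -6.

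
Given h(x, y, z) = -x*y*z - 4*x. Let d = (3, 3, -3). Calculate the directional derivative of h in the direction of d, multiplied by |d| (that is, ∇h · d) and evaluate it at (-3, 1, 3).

∂h/∂x = -y*z - 4
∂h/∂y = -x*z
∂h/∂z = -x*y
∇h at (-3, 1, 3) = (-7, 9, 3)
∇h · d = (-7)(3) + (9)(3) + (3)(-3) = -3

-3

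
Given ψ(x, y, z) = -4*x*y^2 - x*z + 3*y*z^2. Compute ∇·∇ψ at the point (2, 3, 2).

2

∂²ψ/∂x² = 0
∂²ψ/∂y² = -8*x
∂²ψ/∂z² = 6*y
∇²ψ = -8*x + 6*y
At (2, 3, 2): 2.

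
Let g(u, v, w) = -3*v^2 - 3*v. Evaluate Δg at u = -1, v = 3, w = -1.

-6

∂²g/∂u² = 0
∂²g/∂v² = -6
∂²g/∂w² = 0
∇²g = -6
At (-1, 3, -1): -6.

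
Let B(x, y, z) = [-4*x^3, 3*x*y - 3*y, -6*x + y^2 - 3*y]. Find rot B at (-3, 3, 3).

(3, 6, 9)

(∇×B)₁ = ∂B₃/∂y − ∂B₂/∂z = 2*y - 3
(∇×B)₂ = ∂B₁/∂z − ∂B₃/∂x = 6
(∇×B)₃ = ∂B₂/∂x − ∂B₁/∂y = 3*y
∇×B = (2*y - 3, 6, 3*y)
At (-3, 3, 3): (3, 6, 9).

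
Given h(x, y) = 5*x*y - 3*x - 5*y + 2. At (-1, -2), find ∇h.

(-13, -10)

∂h/∂x = 5*y - 3
∂h/∂y = 5*x - 5
∇h = (5*y - 3, 5*x - 5)
At (-1, -2): (-13, -10).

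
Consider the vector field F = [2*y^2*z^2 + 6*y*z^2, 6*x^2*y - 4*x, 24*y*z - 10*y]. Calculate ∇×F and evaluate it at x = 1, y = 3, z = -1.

(-34, -72, 14)

(∇×F)₁ = ∂F₃/∂y − ∂F₂/∂z = 24*z - 10
(∇×F)₂ = ∂F₁/∂z − ∂F₃/∂x = 4*y^2*z + 12*y*z
(∇×F)₃ = ∂F₂/∂x − ∂F₁/∂y = 12*x*y - 4*y*z^2 - 6*z^2 - 4
∇×F = (24*z - 10, 4*y^2*z + 12*y*z, 12*x*y - 4*y*z^2 - 6*z^2 - 4)
At (1, 3, -1): (-34, -72, 14).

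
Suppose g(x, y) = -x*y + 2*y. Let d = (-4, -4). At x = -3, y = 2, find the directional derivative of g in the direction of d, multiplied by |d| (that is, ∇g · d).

∂g/∂x = -y
∂g/∂y = -x + 2
∇g at (-3, 2) = (-2, 5)
∇g · d = (-2)(-4) + (5)(-4) = -12

-12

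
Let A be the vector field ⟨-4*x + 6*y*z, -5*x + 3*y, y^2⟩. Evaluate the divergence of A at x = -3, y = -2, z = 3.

∂A₁/∂x = -4
∂A₂/∂y = 3
∂A₃/∂z = 0
∇·A = -1
At (-3, -2, 3): -1.

-1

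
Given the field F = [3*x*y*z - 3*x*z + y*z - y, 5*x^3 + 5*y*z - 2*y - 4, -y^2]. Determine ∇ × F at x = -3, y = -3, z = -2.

(21, 33, 120)

(∇×F)₁ = ∂F₃/∂y − ∂F₂/∂z = -7*y
(∇×F)₂ = ∂F₁/∂z − ∂F₃/∂x = 3*x*y - 3*x + y
(∇×F)₃ = ∂F₂/∂x − ∂F₁/∂y = 15*x^2 - 3*x*z - z + 1
∇×F = (-7*y, 3*x*y - 3*x + y, 15*x^2 - 3*x*z - z + 1)
At (-3, -3, -2): (21, 33, 120).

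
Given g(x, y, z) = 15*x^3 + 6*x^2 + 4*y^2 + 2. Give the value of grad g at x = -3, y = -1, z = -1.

(369, -8, 0)

∂g/∂x = 45*x^2 + 12*x
∂g/∂y = 8*y
∂g/∂z = 0
∇g = (45*x^2 + 12*x, 8*y, 0)
At (-3, -1, -1): (369, -8, 0).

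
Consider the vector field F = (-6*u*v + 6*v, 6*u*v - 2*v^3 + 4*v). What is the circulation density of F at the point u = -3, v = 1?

∂F₂/∂u = 6*v
∂F₁/∂v = -6*u + 6
Scalar curl = 6*u + 6*v - 6
At (-3, 1): -18.

-18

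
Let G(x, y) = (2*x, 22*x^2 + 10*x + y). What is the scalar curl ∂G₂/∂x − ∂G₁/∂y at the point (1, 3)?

∂G₂/∂x = 44*x + 10
∂G₁/∂y = 0
Scalar curl = 44*x + 10
At (1, 3): 54.

54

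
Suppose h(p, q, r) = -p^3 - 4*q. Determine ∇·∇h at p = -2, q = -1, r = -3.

∂²h/∂p² = -6*p
∂²h/∂q² = 0
∂²h/∂r² = 0
∇²h = -6*p
At (-2, -1, -3): 12.

12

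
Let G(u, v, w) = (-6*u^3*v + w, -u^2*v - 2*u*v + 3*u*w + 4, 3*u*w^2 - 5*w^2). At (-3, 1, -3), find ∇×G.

(∇×G)₁ = ∂G₃/∂v − ∂G₂/∂w = -3*u
(∇×G)₂ = ∂G₁/∂w − ∂G₃/∂u = -3*w^2 + 1
(∇×G)₃ = ∂G₂/∂u − ∂G₁/∂v = 6*u^3 - 2*u*v - 2*v + 3*w
∇×G = (-3*u, -3*w^2 + 1, 6*u^3 - 2*u*v - 2*v + 3*w)
At (-3, 1, -3): (9, -26, -167).

(9, -26, -167)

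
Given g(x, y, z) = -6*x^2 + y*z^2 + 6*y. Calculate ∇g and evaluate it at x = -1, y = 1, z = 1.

∂g/∂x = -12*x
∂g/∂y = z^2 + 6
∂g/∂z = 2*y*z
∇g = (-12*x, z^2 + 6, 2*y*z)
At (-1, 1, 1): (12, 7, 2).

(12, 7, 2)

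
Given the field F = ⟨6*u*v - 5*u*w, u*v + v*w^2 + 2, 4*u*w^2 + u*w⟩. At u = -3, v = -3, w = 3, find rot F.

(∇×F)₁ = ∂F₃/∂v − ∂F₂/∂w = -2*v*w
(∇×F)₂ = ∂F₁/∂w − ∂F₃/∂u = -5*u - 4*w^2 - w
(∇×F)₃ = ∂F₂/∂u − ∂F₁/∂v = -6*u + v
∇×F = (-2*v*w, -5*u - 4*w^2 - w, -6*u + v)
At (-3, -3, 3): (18, -24, 15).

(18, -24, 15)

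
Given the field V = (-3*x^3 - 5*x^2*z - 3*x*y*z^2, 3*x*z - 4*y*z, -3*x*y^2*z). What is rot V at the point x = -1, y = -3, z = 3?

(-63, 22, -18)

(∇×V)₁ = ∂V₃/∂y − ∂V₂/∂z = -6*x*y*z - 3*x + 4*y
(∇×V)₂ = ∂V₁/∂z − ∂V₃/∂x = -5*x^2 - 6*x*y*z + 3*y^2*z
(∇×V)₃ = ∂V₂/∂x − ∂V₁/∂y = 3*x*z^2 + 3*z
∇×V = (-6*x*y*z - 3*x + 4*y, -5*x^2 - 6*x*y*z + 3*y^2*z, 3*x*z^2 + 3*z)
At (-1, -3, 3): (-63, 22, -18).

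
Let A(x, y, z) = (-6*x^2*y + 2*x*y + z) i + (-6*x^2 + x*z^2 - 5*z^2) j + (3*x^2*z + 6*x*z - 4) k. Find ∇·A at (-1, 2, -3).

25

∂A₁/∂x = -12*x*y + 2*y
∂A₂/∂y = 0
∂A₃/∂z = 3*x^2 + 6*x
∇·A = 3*x^2 - 12*x*y + 6*x + 2*y
At (-1, 2, -3): 25.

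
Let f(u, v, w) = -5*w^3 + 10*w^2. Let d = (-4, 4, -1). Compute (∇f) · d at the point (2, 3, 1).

-5

∂f/∂u = 0
∂f/∂v = 0
∂f/∂w = -15*w^2 + 20*w
∇f at (2, 3, 1) = (0, 0, 5)
∇f · d = (0)(-4) + (0)(4) + (5)(-1) = -5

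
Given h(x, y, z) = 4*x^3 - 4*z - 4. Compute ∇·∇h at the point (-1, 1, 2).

∂²h/∂x² = 24*x
∂²h/∂y² = 0
∂²h/∂z² = 0
∇²h = 24*x
At (-1, 1, 2): -24.

-24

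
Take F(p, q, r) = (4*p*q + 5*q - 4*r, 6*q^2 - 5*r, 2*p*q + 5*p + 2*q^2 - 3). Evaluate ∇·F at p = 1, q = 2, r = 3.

∂F₁/∂p = 4*q
∂F₂/∂q = 12*q
∂F₃/∂r = 0
∇·F = 16*q
At (1, 2, 3): 32.

32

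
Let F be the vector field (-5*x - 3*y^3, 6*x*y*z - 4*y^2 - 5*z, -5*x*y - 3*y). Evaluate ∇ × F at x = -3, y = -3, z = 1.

(∇×F)₁ = ∂F₃/∂y − ∂F₂/∂z = -6*x*y - 5*x + 2
(∇×F)₂ = ∂F₁/∂z − ∂F₃/∂x = 5*y
(∇×F)₃ = ∂F₂/∂x − ∂F₁/∂y = 9*y^2 + 6*y*z
∇×F = (-6*x*y - 5*x + 2, 5*y, 9*y^2 + 6*y*z)
At (-3, -3, 1): (-37, -15, 63).

(-37, -15, 63)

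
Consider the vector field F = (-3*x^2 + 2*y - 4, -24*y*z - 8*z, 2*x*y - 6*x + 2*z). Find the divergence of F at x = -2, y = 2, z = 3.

-58

∂F₁/∂x = -6*x
∂F₂/∂y = -24*z
∂F₃/∂z = 2
∇·F = -6*x - 24*z + 2
At (-2, 2, 3): -58.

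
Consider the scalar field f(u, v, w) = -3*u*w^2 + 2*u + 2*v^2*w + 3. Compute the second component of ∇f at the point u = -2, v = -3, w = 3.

(∇f)_2 = ∂f/∂v = 4*v*w
At (-2, -3, 3): -36.

-36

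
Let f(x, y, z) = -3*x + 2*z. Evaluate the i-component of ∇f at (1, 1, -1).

(∇f)_1 = ∂f/∂x = -3
At (1, 1, -1): -3.

-3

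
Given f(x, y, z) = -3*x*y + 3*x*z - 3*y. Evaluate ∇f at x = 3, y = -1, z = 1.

(6, -12, 9)

∂f/∂x = -3*y + 3*z
∂f/∂y = -3*x - 3
∂f/∂z = 3*x
∇f = (-3*y + 3*z, -3*x - 3, 3*x)
At (3, -1, 1): (6, -12, 9).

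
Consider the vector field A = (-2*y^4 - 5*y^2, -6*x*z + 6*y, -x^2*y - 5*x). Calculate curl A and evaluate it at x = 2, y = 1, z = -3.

(8, 9, 36)

(∇×A)₁ = ∂A₃/∂y − ∂A₂/∂z = -x^2 + 6*x
(∇×A)₂ = ∂A₁/∂z − ∂A₃/∂x = 2*x*y + 5
(∇×A)₃ = ∂A₂/∂x − ∂A₁/∂y = 8*y^3 + 10*y - 6*z
∇×A = (-x^2 + 6*x, 2*x*y + 5, 8*y^3 + 10*y - 6*z)
At (2, 1, -3): (8, 9, 36).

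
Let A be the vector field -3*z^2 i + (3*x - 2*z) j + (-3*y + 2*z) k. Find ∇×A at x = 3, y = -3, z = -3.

(-1, 18, 3)

(∇×A)₁ = ∂A₃/∂y − ∂A₂/∂z = -1
(∇×A)₂ = ∂A₁/∂z − ∂A₃/∂x = -6*z
(∇×A)₃ = ∂A₂/∂x − ∂A₁/∂y = 3
∇×A = (-1, -6*z, 3)
At (3, -3, -3): (-1, 18, 3).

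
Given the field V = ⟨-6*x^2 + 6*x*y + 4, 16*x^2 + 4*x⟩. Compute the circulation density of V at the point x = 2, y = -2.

∂V₂/∂x = 32*x + 4
∂V₁/∂y = 6*x
Scalar curl = 26*x + 4
At (2, -2): 56.

56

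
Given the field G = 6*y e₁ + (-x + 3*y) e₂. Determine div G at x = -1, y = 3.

3

∂G₁/∂x = 0
∂G₂/∂y = 3
∇·G = 3
At (-1, 3): 3.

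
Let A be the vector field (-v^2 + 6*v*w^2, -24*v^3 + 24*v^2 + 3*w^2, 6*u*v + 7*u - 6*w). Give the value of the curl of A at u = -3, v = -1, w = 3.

(-36, -37, -56)

(∇×A)₁ = ∂A₃/∂v − ∂A₂/∂w = 6*u - 6*w
(∇×A)₂ = ∂A₁/∂w − ∂A₃/∂u = 12*v*w - 6*v - 7
(∇×A)₃ = ∂A₂/∂u − ∂A₁/∂v = 2*v - 6*w^2
∇×A = (6*u - 6*w, 12*v*w - 6*v - 7, 2*v - 6*w^2)
At (-3, -1, 3): (-36, -37, -56).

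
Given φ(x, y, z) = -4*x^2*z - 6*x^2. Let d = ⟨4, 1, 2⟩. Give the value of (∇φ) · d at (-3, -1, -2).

∂φ/∂x = -8*x*z - 12*x
∂φ/∂y = 0
∂φ/∂z = -4*x^2
∇φ at (-3, -1, -2) = (-12, 0, -36)
∇φ · d = (-12)(4) + (0)(1) + (-36)(2) = -120

-120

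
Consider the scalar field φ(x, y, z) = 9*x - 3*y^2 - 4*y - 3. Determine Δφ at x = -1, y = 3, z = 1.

∂²φ/∂x² = 0
∂²φ/∂y² = -6
∂²φ/∂z² = 0
∇²φ = -6
At (-1, 3, 1): -6.

-6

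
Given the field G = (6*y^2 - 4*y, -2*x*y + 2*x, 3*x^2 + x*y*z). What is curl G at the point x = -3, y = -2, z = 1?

(∇×G)₁ = ∂G₃/∂y − ∂G₂/∂z = x*z
(∇×G)₂ = ∂G₁/∂z − ∂G₃/∂x = -6*x - y*z
(∇×G)₃ = ∂G₂/∂x − ∂G₁/∂y = -14*y + 6
∇×G = (x*z, -6*x - y*z, -14*y + 6)
At (-3, -2, 1): (-3, 20, 34).

(-3, 20, 34)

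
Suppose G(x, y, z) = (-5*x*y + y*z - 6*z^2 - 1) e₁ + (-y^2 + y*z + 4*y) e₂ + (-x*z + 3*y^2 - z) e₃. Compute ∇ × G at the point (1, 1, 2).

(5, -21, 3)

(∇×G)₁ = ∂G₃/∂y − ∂G₂/∂z = 5*y
(∇×G)₂ = ∂G₁/∂z − ∂G₃/∂x = y - 11*z
(∇×G)₃ = ∂G₂/∂x − ∂G₁/∂y = 5*x - z
∇×G = (5*y, y - 11*z, 5*x - z)
At (1, 1, 2): (5, -21, 3).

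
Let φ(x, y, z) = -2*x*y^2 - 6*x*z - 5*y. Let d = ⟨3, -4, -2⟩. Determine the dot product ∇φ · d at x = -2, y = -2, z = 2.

0

∂φ/∂x = -2*y^2 - 6*z
∂φ/∂y = -4*x*y - 5
∂φ/∂z = -6*x
∇φ at (-2, -2, 2) = (-20, -21, 12)
∇φ · d = (-20)(3) + (-21)(-4) + (12)(-2) = 0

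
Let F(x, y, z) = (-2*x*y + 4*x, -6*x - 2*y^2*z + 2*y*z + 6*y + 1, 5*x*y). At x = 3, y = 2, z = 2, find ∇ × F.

(19, -10, 0)

(∇×F)₁ = ∂F₃/∂y − ∂F₂/∂z = 5*x + 2*y^2 - 2*y
(∇×F)₂ = ∂F₁/∂z − ∂F₃/∂x = -5*y
(∇×F)₃ = ∂F₂/∂x − ∂F₁/∂y = 2*x - 6
∇×F = (5*x + 2*y^2 - 2*y, -5*y, 2*x - 6)
At (3, 2, 2): (19, -10, 0).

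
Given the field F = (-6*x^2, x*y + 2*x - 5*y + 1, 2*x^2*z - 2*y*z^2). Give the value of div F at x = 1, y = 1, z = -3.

-2

∂F₁/∂x = -12*x
∂F₂/∂y = x - 5
∂F₃/∂z = 2*x^2 - 4*y*z
∇·F = 2*x^2 - 11*x - 4*y*z - 5
At (1, 1, -3): -2.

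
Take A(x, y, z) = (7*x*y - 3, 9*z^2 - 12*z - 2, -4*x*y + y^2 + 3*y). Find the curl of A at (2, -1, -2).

(41, -4, -14)

(∇×A)₁ = ∂A₃/∂y − ∂A₂/∂z = -4*x + 2*y - 18*z + 15
(∇×A)₂ = ∂A₁/∂z − ∂A₃/∂x = 4*y
(∇×A)₃ = ∂A₂/∂x − ∂A₁/∂y = -7*x
∇×A = (-4*x + 2*y - 18*z + 15, 4*y, -7*x)
At (2, -1, -2): (41, -4, -14).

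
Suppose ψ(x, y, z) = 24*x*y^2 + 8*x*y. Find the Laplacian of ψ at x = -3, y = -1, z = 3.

∂²ψ/∂x² = 0
∂²ψ/∂y² = 48*x
∂²ψ/∂z² = 0
∇²ψ = 48*x
At (-3, -1, 3): -144.

-144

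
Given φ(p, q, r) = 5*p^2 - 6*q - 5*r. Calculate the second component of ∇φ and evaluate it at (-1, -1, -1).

-6

(∇φ)_2 = ∂φ/∂q = -6
At (-1, -1, -1): -6.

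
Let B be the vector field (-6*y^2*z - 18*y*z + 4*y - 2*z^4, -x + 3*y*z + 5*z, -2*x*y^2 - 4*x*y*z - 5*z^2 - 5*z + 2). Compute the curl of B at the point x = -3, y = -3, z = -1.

(-44, 38, 13)

(∇×B)₁ = ∂B₃/∂y − ∂B₂/∂z = -4*x*y - 4*x*z - 3*y - 5
(∇×B)₂ = ∂B₁/∂z − ∂B₃/∂x = -4*y^2 + 4*y*z - 18*y - 8*z^3
(∇×B)₃ = ∂B₂/∂x − ∂B₁/∂y = 12*y*z + 18*z - 5
∇×B = (-4*x*y - 4*x*z - 3*y - 5, -4*y^2 + 4*y*z - 18*y - 8*z^3, 12*y*z + 18*z - 5)
At (-3, -3, -1): (-44, 38, 13).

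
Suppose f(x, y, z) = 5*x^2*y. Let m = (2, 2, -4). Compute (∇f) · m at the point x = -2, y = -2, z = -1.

120

∂f/∂x = 10*x*y
∂f/∂y = 5*x^2
∂f/∂z = 0
∇f at (-2, -2, -1) = (40, 20, 0)
∇f · m = (40)(2) + (20)(2) + (0)(-4) = 120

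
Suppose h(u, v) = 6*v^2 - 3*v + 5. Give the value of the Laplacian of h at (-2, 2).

∂²h/∂u² = 0
∂²h/∂v² = 12
∇²h = 12
At (-2, 2): 12.

12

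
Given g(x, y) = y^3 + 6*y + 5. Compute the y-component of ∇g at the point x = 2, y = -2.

18

(∇g)_2 = ∂g/∂y = 3*y^2 + 6
At (2, -2): 18.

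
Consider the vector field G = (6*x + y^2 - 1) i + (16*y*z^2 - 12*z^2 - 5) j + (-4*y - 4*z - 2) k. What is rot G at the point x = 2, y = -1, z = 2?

(108, 0, 2)

(∇×G)₁ = ∂G₃/∂y − ∂G₂/∂z = -32*y*z + 24*z - 4
(∇×G)₂ = ∂G₁/∂z − ∂G₃/∂x = 0
(∇×G)₃ = ∂G₂/∂x − ∂G₁/∂y = -2*y
∇×G = (-32*y*z + 24*z - 4, 0, -2*y)
At (2, -1, 2): (108, 0, 2).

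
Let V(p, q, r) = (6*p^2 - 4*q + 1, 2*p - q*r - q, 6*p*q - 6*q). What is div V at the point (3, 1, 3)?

∂V₁/∂p = 12*p
∂V₂/∂q = -r - 1
∂V₃/∂r = 0
∇·V = 12*p - r - 1
At (3, 1, 3): 32.

32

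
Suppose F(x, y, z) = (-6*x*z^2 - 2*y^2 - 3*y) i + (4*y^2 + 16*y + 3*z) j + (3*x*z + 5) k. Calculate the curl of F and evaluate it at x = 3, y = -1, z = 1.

(-3, -39, -1)

(∇×F)₁ = ∂F₃/∂y − ∂F₂/∂z = -3
(∇×F)₂ = ∂F₁/∂z − ∂F₃/∂x = -12*x*z - 3*z
(∇×F)₃ = ∂F₂/∂x − ∂F₁/∂y = 4*y + 3
∇×F = (-3, -12*x*z - 3*z, 4*y + 3)
At (3, -1, 1): (-3, -39, -1).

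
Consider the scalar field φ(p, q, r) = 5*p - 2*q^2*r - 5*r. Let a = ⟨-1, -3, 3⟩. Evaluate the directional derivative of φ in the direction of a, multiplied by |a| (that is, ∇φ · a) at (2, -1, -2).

-2

∂φ/∂p = 5
∂φ/∂q = -4*q*r
∂φ/∂r = -2*q^2 - 5
∇φ at (2, -1, -2) = (5, -8, -7)
∇φ · a = (5)(-1) + (-8)(-3) + (-7)(3) = -2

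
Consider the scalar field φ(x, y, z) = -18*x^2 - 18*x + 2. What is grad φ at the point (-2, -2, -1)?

(54, 0, 0)

∂φ/∂x = -36*x - 18
∂φ/∂y = 0
∂φ/∂z = 0
∇φ = (-36*x - 18, 0, 0)
At (-2, -2, -1): (54, 0, 0).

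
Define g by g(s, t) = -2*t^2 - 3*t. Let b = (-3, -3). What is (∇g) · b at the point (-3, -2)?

-15

∂g/∂s = 0
∂g/∂t = -4*t - 3
∇g at (-3, -2) = (0, 5)
∇g · b = (0)(-3) + (5)(-3) = -15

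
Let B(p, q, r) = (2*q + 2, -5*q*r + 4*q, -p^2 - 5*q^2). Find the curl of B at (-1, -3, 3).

(15, -2, -2)

(∇×B)₁ = ∂B₃/∂q − ∂B₂/∂r = -5*q
(∇×B)₂ = ∂B₁/∂r − ∂B₃/∂p = 2*p
(∇×B)₃ = ∂B₂/∂p − ∂B₁/∂q = -2
∇×B = (-5*q, 2*p, -2)
At (-1, -3, 3): (15, -2, -2).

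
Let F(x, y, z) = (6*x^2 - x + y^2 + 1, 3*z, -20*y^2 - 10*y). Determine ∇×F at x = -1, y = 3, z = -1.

(-133, 0, -6)

(∇×F)₁ = ∂F₃/∂y − ∂F₂/∂z = -40*y - 13
(∇×F)₂ = ∂F₁/∂z − ∂F₃/∂x = 0
(∇×F)₃ = ∂F₂/∂x − ∂F₁/∂y = -2*y
∇×F = (-40*y - 13, 0, -2*y)
At (-1, 3, -1): (-133, 0, -6).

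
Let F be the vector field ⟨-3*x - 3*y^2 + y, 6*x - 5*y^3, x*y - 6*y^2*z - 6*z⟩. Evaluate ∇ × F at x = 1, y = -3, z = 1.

(∇×F)₁ = ∂F₃/∂y − ∂F₂/∂z = x - 12*y*z
(∇×F)₂ = ∂F₁/∂z − ∂F₃/∂x = -y
(∇×F)₃ = ∂F₂/∂x − ∂F₁/∂y = 6*y + 5
∇×F = (x - 12*y*z, -y, 6*y + 5)
At (1, -3, 1): (37, 3, -13).

(37, 3, -13)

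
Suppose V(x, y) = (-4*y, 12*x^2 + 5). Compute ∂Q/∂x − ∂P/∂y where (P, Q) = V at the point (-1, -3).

-20

∂V₂/∂x = 24*x
∂V₁/∂y = -4
Scalar curl = 24*x + 4
At (-1, -3): -20.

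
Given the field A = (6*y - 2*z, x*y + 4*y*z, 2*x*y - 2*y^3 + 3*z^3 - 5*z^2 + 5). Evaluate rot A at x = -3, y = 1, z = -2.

(∇×A)₁ = ∂A₃/∂y − ∂A₂/∂z = 2*x - 6*y^2 - 4*y
(∇×A)₂ = ∂A₁/∂z − ∂A₃/∂x = -2*y - 2
(∇×A)₃ = ∂A₂/∂x − ∂A₁/∂y = y - 6
∇×A = (2*x - 6*y^2 - 4*y, -2*y - 2, y - 6)
At (-3, 1, -2): (-16, -4, -5).

(-16, -4, -5)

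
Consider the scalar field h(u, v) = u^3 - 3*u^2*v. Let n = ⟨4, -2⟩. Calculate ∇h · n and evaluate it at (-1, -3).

-54

∂h/∂u = 3*u^2 - 6*u*v
∂h/∂v = -3*u^2
∇h at (-1, -3) = (-15, -3)
∇h · n = (-15)(4) + (-3)(-2) = -54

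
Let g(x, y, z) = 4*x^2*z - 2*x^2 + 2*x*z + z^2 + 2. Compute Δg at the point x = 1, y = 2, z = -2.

-18

∂²g/∂x² = 4*(2*z - 1)
∂²g/∂y² = 0
∂²g/∂z² = 2
∇²g = 8*z - 2
At (1, 2, -2): -18.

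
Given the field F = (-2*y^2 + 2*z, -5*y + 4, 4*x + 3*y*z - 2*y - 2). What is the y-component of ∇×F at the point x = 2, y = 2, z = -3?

-2

(∇×F)_2 = ∂F₁/∂z − ∂F₃/∂x
= 2 − (4)
= -2
At (2, 2, -3): -2.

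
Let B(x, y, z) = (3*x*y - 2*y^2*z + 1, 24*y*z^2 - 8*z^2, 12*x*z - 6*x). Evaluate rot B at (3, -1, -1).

(∇×B)₁ = ∂B₃/∂y − ∂B₂/∂z = -48*y*z + 16*z
(∇×B)₂ = ∂B₁/∂z − ∂B₃/∂x = -2*y^2 - 12*z + 6
(∇×B)₃ = ∂B₂/∂x − ∂B₁/∂y = -3*x + 4*y*z
∇×B = (-48*y*z + 16*z, -2*y^2 - 12*z + 6, -3*x + 4*y*z)
At (3, -1, -1): (-64, 16, -5).

(-64, 16, -5)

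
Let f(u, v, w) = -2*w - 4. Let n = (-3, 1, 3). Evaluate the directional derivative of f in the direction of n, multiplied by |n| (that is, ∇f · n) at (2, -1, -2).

-6

∂f/∂u = 0
∂f/∂v = 0
∂f/∂w = -2
∇f at (2, -1, -2) = (0, 0, -2)
∇f · n = (0)(-3) + (0)(1) + (-2)(3) = -6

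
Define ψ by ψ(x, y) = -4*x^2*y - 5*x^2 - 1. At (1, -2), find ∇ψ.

(6, -4)

∂ψ/∂x = -8*x*y - 10*x
∂ψ/∂y = -4*x^2
∇ψ = (-8*x*y - 10*x, -4*x^2)
At (1, -2): (6, -4).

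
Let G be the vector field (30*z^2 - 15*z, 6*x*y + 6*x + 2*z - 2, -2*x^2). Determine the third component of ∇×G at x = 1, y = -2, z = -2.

-6

(∇×G)_3 = ∂G₂/∂x − ∂G₁/∂y
= 6*y + 6 − (0)
= 6*y + 6
At (1, -2, -2): -6.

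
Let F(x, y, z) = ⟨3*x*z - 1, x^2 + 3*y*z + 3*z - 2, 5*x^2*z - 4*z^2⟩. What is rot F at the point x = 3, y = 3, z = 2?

(∇×F)₁ = ∂F₃/∂y − ∂F₂/∂z = -3*y - 3
(∇×F)₂ = ∂F₁/∂z − ∂F₃/∂x = -10*x*z + 3*x
(∇×F)₃ = ∂F₂/∂x − ∂F₁/∂y = 2*x
∇×F = (-3*y - 3, -10*x*z + 3*x, 2*x)
At (3, 3, 2): (-12, -51, 6).

(-12, -51, 6)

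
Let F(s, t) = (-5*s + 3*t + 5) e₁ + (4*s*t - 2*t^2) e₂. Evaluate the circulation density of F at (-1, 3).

∂F₂/∂s = 4*t
∂F₁/∂t = 3
Scalar curl = 4*t - 3
At (-1, 3): 9.

9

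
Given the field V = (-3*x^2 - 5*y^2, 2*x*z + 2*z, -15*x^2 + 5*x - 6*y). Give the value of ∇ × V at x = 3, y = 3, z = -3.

(∇×V)₁ = ∂V₃/∂y − ∂V₂/∂z = -2*x - 8
(∇×V)₂ = ∂V₁/∂z − ∂V₃/∂x = 30*x - 5
(∇×V)₃ = ∂V₂/∂x − ∂V₁/∂y = 10*y + 2*z
∇×V = (-2*x - 8, 30*x - 5, 10*y + 2*z)
At (3, 3, -3): (-14, 85, 24).

(-14, 85, 24)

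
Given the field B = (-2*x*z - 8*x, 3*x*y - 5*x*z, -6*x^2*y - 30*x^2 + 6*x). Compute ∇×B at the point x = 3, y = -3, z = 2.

(∇×B)₁ = ∂B₃/∂y − ∂B₂/∂z = -6*x^2 + 5*x
(∇×B)₂ = ∂B₁/∂z − ∂B₃/∂x = 12*x*y + 58*x - 6
(∇×B)₃ = ∂B₂/∂x − ∂B₁/∂y = 3*y - 5*z
∇×B = (-6*x^2 + 5*x, 12*x*y + 58*x - 6, 3*y - 5*z)
At (3, -3, 2): (-39, 60, -19).

(-39, 60, -19)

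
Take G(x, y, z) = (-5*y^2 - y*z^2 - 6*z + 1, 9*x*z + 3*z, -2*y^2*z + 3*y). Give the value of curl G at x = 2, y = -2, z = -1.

(-26, -10, -28)

(∇×G)₁ = ∂G₃/∂y − ∂G₂/∂z = -9*x - 4*y*z
(∇×G)₂ = ∂G₁/∂z − ∂G₃/∂x = -2*y*z - 6
(∇×G)₃ = ∂G₂/∂x − ∂G₁/∂y = 10*y + z^2 + 9*z
∇×G = (-9*x - 4*y*z, -2*y*z - 6, 10*y + z^2 + 9*z)
At (2, -2, -1): (-26, -10, -28).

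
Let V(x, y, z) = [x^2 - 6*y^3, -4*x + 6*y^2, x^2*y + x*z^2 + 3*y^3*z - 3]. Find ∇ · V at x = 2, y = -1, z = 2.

-3

∂V₁/∂x = 2*x
∂V₂/∂y = 12*y
∂V₃/∂z = 2*x*z + 3*y^3
∇·V = 2*x*z + 2*x + 3*y^3 + 12*y
At (2, -1, 2): -3.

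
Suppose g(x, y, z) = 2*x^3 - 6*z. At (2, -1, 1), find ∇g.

(24, 0, -6)

∂g/∂x = 6*x^2
∂g/∂y = 0
∂g/∂z = -6
∇g = (6*x^2, 0, -6)
At (2, -1, 1): (24, 0, -6).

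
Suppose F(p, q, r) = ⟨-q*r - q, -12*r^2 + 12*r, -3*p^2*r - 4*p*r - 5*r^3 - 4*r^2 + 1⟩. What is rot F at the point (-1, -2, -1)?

(-36, 4, 0)

(∇×F)₁ = ∂F₃/∂q − ∂F₂/∂r = 24*r - 12
(∇×F)₂ = ∂F₁/∂r − ∂F₃/∂p = 6*p*r - q + 4*r
(∇×F)₃ = ∂F₂/∂p − ∂F₁/∂q = r + 1
∇×F = (24*r - 12, 6*p*r - q + 4*r, r + 1)
At (-1, -2, -1): (-36, 4, 0).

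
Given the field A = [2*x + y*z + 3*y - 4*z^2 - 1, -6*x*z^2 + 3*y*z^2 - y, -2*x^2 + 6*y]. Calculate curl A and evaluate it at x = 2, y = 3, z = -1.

(0, 19, -8)

(∇×A)₁ = ∂A₃/∂y − ∂A₂/∂z = 12*x*z - 6*y*z + 6
(∇×A)₂ = ∂A₁/∂z − ∂A₃/∂x = 4*x + y - 8*z
(∇×A)₃ = ∂A₂/∂x − ∂A₁/∂y = -6*z^2 - z - 3
∇×A = (12*x*z - 6*y*z + 6, 4*x + y - 8*z, -6*z^2 - z - 3)
At (2, 3, -1): (0, 19, -8).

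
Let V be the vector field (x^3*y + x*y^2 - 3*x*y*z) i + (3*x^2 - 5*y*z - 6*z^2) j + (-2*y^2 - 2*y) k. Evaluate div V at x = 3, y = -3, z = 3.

∂V₁/∂x = 3*x^2*y + y^2 - 3*y*z
∂V₂/∂y = -5*z
∂V₃/∂z = 0
∇·V = 3*x^2*y + y^2 - 3*y*z - 5*z
At (3, -3, 3): -60.

-60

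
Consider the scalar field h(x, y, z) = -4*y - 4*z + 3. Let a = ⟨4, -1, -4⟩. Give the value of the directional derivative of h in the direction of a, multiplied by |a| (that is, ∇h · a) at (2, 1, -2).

20

∂h/∂x = 0
∂h/∂y = -4
∂h/∂z = -4
∇h at (2, 1, -2) = (0, -4, -4)
∇h · a = (0)(4) + (-4)(-1) + (-4)(-4) = 20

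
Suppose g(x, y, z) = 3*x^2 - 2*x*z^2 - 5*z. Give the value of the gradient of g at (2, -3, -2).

(4, 0, 11)

∂g/∂x = 6*x - 2*z^2
∂g/∂y = 0
∂g/∂z = -4*x*z - 5
∇g = (6*x - 2*z^2, 0, -4*x*z - 5)
At (2, -3, -2): (4, 0, 11).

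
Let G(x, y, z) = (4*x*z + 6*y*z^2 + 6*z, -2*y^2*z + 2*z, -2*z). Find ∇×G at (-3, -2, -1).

(6, 18, -6)

(∇×G)₁ = ∂G₃/∂y − ∂G₂/∂z = 2*y^2 - 2
(∇×G)₂ = ∂G₁/∂z − ∂G₃/∂x = 4*x + 12*y*z + 6
(∇×G)₃ = ∂G₂/∂x − ∂G₁/∂y = -6*z^2
∇×G = (2*y^2 - 2, 4*x + 12*y*z + 6, -6*z^2)
At (-3, -2, -1): (6, 18, -6).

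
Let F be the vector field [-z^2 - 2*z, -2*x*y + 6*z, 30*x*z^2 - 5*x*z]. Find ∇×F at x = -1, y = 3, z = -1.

(-6, -35, -6)

(∇×F)₁ = ∂F₃/∂y − ∂F₂/∂z = -6
(∇×F)₂ = ∂F₁/∂z − ∂F₃/∂x = -30*z^2 + 3*z - 2
(∇×F)₃ = ∂F₂/∂x − ∂F₁/∂y = -2*y
∇×F = (-6, -30*z^2 + 3*z - 2, -2*y)
At (-1, 3, -1): (-6, -35, -6).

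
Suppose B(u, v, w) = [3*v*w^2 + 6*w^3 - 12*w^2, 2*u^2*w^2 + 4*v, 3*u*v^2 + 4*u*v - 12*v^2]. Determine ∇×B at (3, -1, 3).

(-90, 73, 81)

(∇×B)₁ = ∂B₃/∂v − ∂B₂/∂w = -4*u^2*w + 6*u*v + 4*u - 24*v
(∇×B)₂ = ∂B₁/∂w − ∂B₃/∂u = -3*v^2 + 6*v*w - 4*v + 18*w^2 - 24*w
(∇×B)₃ = ∂B₂/∂u − ∂B₁/∂v = 4*u*w^2 - 3*w^2
∇×B = (-4*u^2*w + 6*u*v + 4*u - 24*v, -3*v^2 + 6*v*w - 4*v + 18*w^2 - 24*w, 4*u*w^2 - 3*w^2)
At (3, -1, 3): (-90, 73, 81).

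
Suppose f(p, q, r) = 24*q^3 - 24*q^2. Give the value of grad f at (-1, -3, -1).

(0, 792, 0)

∂f/∂p = 0
∂f/∂q = 72*q^2 - 48*q
∂f/∂r = 0
∇f = (0, 72*q^2 - 48*q, 0)
At (-1, -3, -1): (0, 792, 0).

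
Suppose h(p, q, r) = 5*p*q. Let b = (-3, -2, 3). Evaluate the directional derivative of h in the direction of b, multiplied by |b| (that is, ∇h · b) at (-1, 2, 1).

-20

∂h/∂p = 5*q
∂h/∂q = 5*p
∂h/∂r = 0
∇h at (-1, 2, 1) = (10, -5, 0)
∇h · b = (10)(-3) + (-5)(-2) + (0)(3) = -20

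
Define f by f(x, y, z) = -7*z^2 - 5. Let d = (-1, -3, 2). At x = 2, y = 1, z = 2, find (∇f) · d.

∂f/∂x = 0
∂f/∂y = 0
∂f/∂z = -14*z
∇f at (2, 1, 2) = (0, 0, -28)
∇f · d = (0)(-1) + (0)(-3) + (-28)(2) = -56

-56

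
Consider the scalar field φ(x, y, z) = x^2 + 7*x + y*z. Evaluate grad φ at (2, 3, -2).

∂φ/∂x = 2*x + 7
∂φ/∂y = z
∂φ/∂z = y
∇φ = (2*x + 7, z, y)
At (2, 3, -2): (11, -2, 3).

(11, -2, 3)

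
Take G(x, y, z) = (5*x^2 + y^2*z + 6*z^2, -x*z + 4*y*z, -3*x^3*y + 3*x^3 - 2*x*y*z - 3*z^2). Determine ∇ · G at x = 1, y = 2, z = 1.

4

∂G₁/∂x = 10*x
∂G₂/∂y = 4*z
∂G₃/∂z = -2*x*y - 6*z
∇·G = -2*x*y + 10*x - 2*z
At (1, 2, 1): 4.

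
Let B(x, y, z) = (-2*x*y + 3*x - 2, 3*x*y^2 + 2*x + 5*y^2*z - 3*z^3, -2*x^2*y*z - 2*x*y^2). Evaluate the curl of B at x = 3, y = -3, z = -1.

(∇×B)₁ = ∂B₃/∂y − ∂B₂/∂z = -2*x^2*z - 4*x*y - 5*y^2 + 9*z^2
(∇×B)₂ = ∂B₁/∂z − ∂B₃/∂x = 4*x*y*z + 2*y^2
(∇×B)₃ = ∂B₂/∂x − ∂B₁/∂y = 2*x + 3*y^2 + 2
∇×B = (-2*x^2*z - 4*x*y - 5*y^2 + 9*z^2, 4*x*y*z + 2*y^2, 2*x + 3*y^2 + 2)
At (3, -3, -1): (18, 54, 35).

(18, 54, 35)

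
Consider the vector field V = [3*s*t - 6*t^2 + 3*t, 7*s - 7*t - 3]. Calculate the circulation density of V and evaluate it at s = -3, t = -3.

∂V₂/∂s = 7
∂V₁/∂t = 3*s - 12*t + 3
Scalar curl = -3*s + 12*t + 4
At (-3, -3): -23.

-23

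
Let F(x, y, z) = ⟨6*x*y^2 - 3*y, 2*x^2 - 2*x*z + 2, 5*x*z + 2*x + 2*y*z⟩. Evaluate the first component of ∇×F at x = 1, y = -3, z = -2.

-2

(∇×F)_1 = ∂F₃/∂y − ∂F₂/∂z
= 2*z − (-2*x)
= 2*x + 2*z
At (1, -3, -2): -2.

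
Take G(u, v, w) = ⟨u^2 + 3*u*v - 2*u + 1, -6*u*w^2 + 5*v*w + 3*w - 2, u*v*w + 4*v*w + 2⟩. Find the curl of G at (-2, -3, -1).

(∇×G)₁ = ∂G₃/∂v − ∂G₂/∂w = 13*u*w - 5*v + 4*w - 3
(∇×G)₂ = ∂G₁/∂w − ∂G₃/∂u = -v*w
(∇×G)₃ = ∂G₂/∂u − ∂G₁/∂v = -3*u - 6*w^2
∇×G = (13*u*w - 5*v + 4*w - 3, -v*w, -3*u - 6*w^2)
At (-2, -3, -1): (34, -3, 0).

(34, -3, 0)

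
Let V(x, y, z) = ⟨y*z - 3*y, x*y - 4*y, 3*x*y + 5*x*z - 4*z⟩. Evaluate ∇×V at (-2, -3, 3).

(∇×V)₁ = ∂V₃/∂y − ∂V₂/∂z = 3*x
(∇×V)₂ = ∂V₁/∂z − ∂V₃/∂x = -2*y - 5*z
(∇×V)₃ = ∂V₂/∂x − ∂V₁/∂y = y - z + 3
∇×V = (3*x, -2*y - 5*z, y - z + 3)
At (-2, -3, 3): (-6, -9, -3).

(-6, -9, -3)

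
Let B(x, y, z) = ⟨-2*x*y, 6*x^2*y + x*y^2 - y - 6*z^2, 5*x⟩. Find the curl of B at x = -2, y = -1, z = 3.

(36, -5, 21)

(∇×B)₁ = ∂B₃/∂y − ∂B₂/∂z = 12*z
(∇×B)₂ = ∂B₁/∂z − ∂B₃/∂x = -5
(∇×B)₃ = ∂B₂/∂x − ∂B₁/∂y = 12*x*y + 2*x + y^2
∇×B = (12*z, -5, 12*x*y + 2*x + y^2)
At (-2, -1, 3): (36, -5, 21).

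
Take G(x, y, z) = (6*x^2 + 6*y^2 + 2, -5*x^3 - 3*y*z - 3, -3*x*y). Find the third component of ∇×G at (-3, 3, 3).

-171

(∇×G)_3 = ∂G₂/∂x − ∂G₁/∂y
= -15*x^2 − (12*y)
= -15*x^2 - 12*y
At (-3, 3, 3): -171.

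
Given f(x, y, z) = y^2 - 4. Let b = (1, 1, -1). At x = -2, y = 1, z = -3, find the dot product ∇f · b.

∂f/∂x = 0
∂f/∂y = 2*y
∂f/∂z = 0
∇f at (-2, 1, -3) = (0, 2, 0)
∇f · b = (0)(1) + (2)(1) + (0)(-1) = 2

2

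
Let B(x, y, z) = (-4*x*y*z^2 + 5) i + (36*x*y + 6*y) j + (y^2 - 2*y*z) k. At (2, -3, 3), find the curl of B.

(∇×B)₁ = ∂B₃/∂y − ∂B₂/∂z = 2*y - 2*z
(∇×B)₂ = ∂B₁/∂z − ∂B₃/∂x = -8*x*y*z
(∇×B)₃ = ∂B₂/∂x − ∂B₁/∂y = 4*x*z^2 + 36*y
∇×B = (2*y - 2*z, -8*x*y*z, 4*x*z^2 + 36*y)
At (2, -3, 3): (-12, 144, -36).

(-12, 144, -36)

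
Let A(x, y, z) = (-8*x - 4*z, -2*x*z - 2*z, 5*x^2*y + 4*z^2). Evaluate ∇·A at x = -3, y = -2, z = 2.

8

∂A₁/∂x = -8
∂A₂/∂y = 0
∂A₃/∂z = 8*z
∇·A = 8*z - 8
At (-3, -2, 2): 8.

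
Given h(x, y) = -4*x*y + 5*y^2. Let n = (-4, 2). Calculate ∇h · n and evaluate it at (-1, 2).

∂h/∂x = -4*y
∂h/∂y = -4*x + 10*y
∇h at (-1, 2) = (-8, 24)
∇h · n = (-8)(-4) + (24)(2) = 80

80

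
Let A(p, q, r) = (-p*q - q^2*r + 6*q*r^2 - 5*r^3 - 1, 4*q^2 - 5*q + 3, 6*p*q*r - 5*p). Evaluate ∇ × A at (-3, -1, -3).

(∇×A)₁ = ∂A₃/∂q − ∂A₂/∂r = 6*p*r
(∇×A)₂ = ∂A₁/∂r − ∂A₃/∂p = -q^2 + 6*q*r - 15*r^2 + 5
(∇×A)₃ = ∂A₂/∂p − ∂A₁/∂q = p + 2*q*r - 6*r^2
∇×A = (6*p*r, -q^2 + 6*q*r - 15*r^2 + 5, p + 2*q*r - 6*r^2)
At (-3, -1, -3): (54, -113, -51).

(54, -113, -51)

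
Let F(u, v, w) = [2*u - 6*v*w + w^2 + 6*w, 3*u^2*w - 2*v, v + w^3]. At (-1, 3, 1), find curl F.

(-2, -10, 0)

(∇×F)₁ = ∂F₃/∂v − ∂F₂/∂w = -3*u^2 + 1
(∇×F)₂ = ∂F₁/∂w − ∂F₃/∂u = -6*v + 2*w + 6
(∇×F)₃ = ∂F₂/∂u − ∂F₁/∂v = 6*u*w + 6*w
∇×F = (-3*u^2 + 1, -6*v + 2*w + 6, 6*u*w + 6*w)
At (-1, 3, 1): (-2, -10, 0).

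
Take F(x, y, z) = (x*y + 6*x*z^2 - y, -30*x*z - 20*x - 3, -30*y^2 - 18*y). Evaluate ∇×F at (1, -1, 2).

(72, 24, -80)

(∇×F)₁ = ∂F₃/∂y − ∂F₂/∂z = 30*x - 60*y - 18
(∇×F)₂ = ∂F₁/∂z − ∂F₃/∂x = 12*x*z
(∇×F)₃ = ∂F₂/∂x − ∂F₁/∂y = -x - 30*z - 19
∇×F = (30*x - 60*y - 18, 12*x*z, -x - 30*z - 19)
At (1, -1, 2): (72, 24, -80).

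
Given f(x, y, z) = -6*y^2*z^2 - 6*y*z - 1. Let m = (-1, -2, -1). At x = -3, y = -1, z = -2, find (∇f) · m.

∂f/∂x = 0
∂f/∂y = -12*y*z^2 - 6*z
∂f/∂z = -12*y^2*z - 6*y
∇f at (-3, -1, -2) = (0, 60, 30)
∇f · m = (0)(-1) + (60)(-2) + (30)(-1) = -150

-150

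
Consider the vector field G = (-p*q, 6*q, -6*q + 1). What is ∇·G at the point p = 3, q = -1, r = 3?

7

∂G₁/∂p = -q
∂G₂/∂q = 6
∂G₃/∂r = 0
∇·G = -q + 6
At (3, -1, 3): 7.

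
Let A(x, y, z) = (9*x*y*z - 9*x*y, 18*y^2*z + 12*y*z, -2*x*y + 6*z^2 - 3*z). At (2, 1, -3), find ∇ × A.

(∇×A)₁ = ∂A₃/∂y − ∂A₂/∂z = -2*x - 18*y^2 - 12*y
(∇×A)₂ = ∂A₁/∂z − ∂A₃/∂x = 9*x*y + 2*y
(∇×A)₃ = ∂A₂/∂x − ∂A₁/∂y = -9*x*z + 9*x
∇×A = (-2*x - 18*y^2 - 12*y, 9*x*y + 2*y, -9*x*z + 9*x)
At (2, 1, -3): (-34, 20, 72).

(-34, 20, 72)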